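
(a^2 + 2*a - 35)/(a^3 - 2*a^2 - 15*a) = (a + 7)/(a*(a + 3))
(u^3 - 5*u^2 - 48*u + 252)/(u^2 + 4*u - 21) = (u^2 - 12*u + 36)/(u - 3)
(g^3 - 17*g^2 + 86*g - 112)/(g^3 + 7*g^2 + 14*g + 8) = (g^3 - 17*g^2 + 86*g - 112)/(g^3 + 7*g^2 + 14*g + 8)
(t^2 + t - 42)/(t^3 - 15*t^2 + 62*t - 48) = (t + 7)/(t^2 - 9*t + 8)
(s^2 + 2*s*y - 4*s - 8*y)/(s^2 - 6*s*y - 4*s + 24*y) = (-s - 2*y)/(-s + 6*y)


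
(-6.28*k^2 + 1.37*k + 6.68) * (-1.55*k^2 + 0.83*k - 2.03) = 9.734*k^4 - 7.3359*k^3 + 3.5315*k^2 + 2.7633*k - 13.5604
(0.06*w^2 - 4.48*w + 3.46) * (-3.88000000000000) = -0.2328*w^2 + 17.3824*w - 13.4248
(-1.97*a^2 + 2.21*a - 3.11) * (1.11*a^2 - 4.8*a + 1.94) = -2.1867*a^4 + 11.9091*a^3 - 17.8819*a^2 + 19.2154*a - 6.0334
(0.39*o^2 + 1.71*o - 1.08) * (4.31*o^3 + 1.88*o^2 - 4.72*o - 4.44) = 1.6809*o^5 + 8.1033*o^4 - 3.2808*o^3 - 11.8332*o^2 - 2.4948*o + 4.7952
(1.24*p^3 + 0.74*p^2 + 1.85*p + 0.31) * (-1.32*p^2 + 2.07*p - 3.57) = -1.6368*p^5 + 1.59*p^4 - 5.337*p^3 + 0.7785*p^2 - 5.9628*p - 1.1067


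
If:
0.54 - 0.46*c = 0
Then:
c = 1.17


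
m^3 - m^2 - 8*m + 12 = (m - 2)^2*(m + 3)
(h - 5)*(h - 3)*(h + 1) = h^3 - 7*h^2 + 7*h + 15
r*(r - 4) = r^2 - 4*r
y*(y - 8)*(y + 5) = y^3 - 3*y^2 - 40*y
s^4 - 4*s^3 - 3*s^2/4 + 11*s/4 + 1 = (s - 4)*(s - 1)*(s + 1/2)^2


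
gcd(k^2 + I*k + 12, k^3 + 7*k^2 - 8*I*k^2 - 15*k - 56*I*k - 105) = k - 3*I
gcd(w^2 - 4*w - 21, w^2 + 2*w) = 1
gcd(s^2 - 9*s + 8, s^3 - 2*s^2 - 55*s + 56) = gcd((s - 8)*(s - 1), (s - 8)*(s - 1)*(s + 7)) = s^2 - 9*s + 8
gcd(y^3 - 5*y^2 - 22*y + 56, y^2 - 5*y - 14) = y - 7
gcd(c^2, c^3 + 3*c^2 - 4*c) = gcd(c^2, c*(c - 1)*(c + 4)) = c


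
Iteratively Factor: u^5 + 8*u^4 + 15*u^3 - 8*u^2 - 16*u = (u + 1)*(u^4 + 7*u^3 + 8*u^2 - 16*u) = (u + 1)*(u + 4)*(u^3 + 3*u^2 - 4*u) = (u + 1)*(u + 4)^2*(u^2 - u) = u*(u + 1)*(u + 4)^2*(u - 1)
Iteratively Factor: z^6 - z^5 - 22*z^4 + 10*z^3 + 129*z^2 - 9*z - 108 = (z + 3)*(z^5 - 4*z^4 - 10*z^3 + 40*z^2 + 9*z - 36) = (z - 3)*(z + 3)*(z^4 - z^3 - 13*z^2 + z + 12) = (z - 3)*(z - 1)*(z + 3)*(z^3 - 13*z - 12) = (z - 3)*(z - 1)*(z + 3)^2*(z^2 - 3*z - 4) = (z - 3)*(z - 1)*(z + 1)*(z + 3)^2*(z - 4)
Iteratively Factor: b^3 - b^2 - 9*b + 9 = (b + 3)*(b^2 - 4*b + 3) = (b - 3)*(b + 3)*(b - 1)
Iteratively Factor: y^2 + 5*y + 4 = (y + 4)*(y + 1)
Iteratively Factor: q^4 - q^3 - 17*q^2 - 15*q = (q + 3)*(q^3 - 4*q^2 - 5*q) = (q - 5)*(q + 3)*(q^2 + q) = (q - 5)*(q + 1)*(q + 3)*(q)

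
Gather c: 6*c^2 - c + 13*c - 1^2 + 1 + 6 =6*c^2 + 12*c + 6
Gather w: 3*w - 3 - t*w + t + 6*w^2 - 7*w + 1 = t + 6*w^2 + w*(-t - 4) - 2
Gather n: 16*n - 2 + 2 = 16*n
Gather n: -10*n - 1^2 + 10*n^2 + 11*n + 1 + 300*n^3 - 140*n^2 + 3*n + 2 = 300*n^3 - 130*n^2 + 4*n + 2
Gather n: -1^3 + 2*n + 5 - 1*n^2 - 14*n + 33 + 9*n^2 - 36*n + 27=8*n^2 - 48*n + 64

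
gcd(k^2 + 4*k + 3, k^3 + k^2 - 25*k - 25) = k + 1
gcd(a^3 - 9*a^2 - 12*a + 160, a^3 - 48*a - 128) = a^2 - 4*a - 32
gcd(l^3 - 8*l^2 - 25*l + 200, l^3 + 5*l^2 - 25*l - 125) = l^2 - 25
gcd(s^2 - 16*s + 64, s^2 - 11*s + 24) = s - 8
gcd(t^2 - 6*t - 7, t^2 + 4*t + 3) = t + 1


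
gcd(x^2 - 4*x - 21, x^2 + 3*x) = x + 3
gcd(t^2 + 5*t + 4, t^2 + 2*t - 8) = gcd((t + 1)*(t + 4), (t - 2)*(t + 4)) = t + 4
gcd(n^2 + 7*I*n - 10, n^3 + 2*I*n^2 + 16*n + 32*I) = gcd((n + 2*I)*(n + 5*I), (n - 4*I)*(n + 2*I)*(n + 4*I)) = n + 2*I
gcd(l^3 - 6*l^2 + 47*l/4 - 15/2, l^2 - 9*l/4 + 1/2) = l - 2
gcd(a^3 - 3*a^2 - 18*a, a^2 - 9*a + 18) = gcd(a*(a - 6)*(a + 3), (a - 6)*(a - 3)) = a - 6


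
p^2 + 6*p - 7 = (p - 1)*(p + 7)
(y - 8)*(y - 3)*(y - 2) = y^3 - 13*y^2 + 46*y - 48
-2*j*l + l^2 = l*(-2*j + l)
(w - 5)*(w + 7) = w^2 + 2*w - 35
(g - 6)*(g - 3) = g^2 - 9*g + 18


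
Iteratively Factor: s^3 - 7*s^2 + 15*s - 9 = (s - 3)*(s^2 - 4*s + 3) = (s - 3)^2*(s - 1)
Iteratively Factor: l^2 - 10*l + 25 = (l - 5)*(l - 5)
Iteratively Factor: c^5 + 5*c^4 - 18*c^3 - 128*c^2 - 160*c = (c + 2)*(c^4 + 3*c^3 - 24*c^2 - 80*c) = (c + 2)*(c + 4)*(c^3 - c^2 - 20*c) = (c - 5)*(c + 2)*(c + 4)*(c^2 + 4*c) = (c - 5)*(c + 2)*(c + 4)^2*(c)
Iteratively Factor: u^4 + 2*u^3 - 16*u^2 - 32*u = (u)*(u^3 + 2*u^2 - 16*u - 32) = u*(u + 2)*(u^2 - 16) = u*(u + 2)*(u + 4)*(u - 4)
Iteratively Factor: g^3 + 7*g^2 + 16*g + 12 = (g + 3)*(g^2 + 4*g + 4) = (g + 2)*(g + 3)*(g + 2)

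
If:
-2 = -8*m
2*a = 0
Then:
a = 0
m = 1/4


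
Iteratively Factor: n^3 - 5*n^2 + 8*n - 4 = (n - 2)*(n^2 - 3*n + 2) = (n - 2)*(n - 1)*(n - 2)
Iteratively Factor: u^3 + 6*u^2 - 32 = (u + 4)*(u^2 + 2*u - 8) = (u + 4)^2*(u - 2)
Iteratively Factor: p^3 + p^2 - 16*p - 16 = (p + 4)*(p^2 - 3*p - 4) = (p + 1)*(p + 4)*(p - 4)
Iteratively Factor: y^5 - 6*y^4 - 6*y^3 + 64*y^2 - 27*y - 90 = (y - 2)*(y^4 - 4*y^3 - 14*y^2 + 36*y + 45) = (y - 2)*(y + 1)*(y^3 - 5*y^2 - 9*y + 45) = (y - 2)*(y + 1)*(y + 3)*(y^2 - 8*y + 15) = (y - 5)*(y - 2)*(y + 1)*(y + 3)*(y - 3)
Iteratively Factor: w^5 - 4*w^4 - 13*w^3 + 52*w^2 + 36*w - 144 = (w + 2)*(w^4 - 6*w^3 - w^2 + 54*w - 72) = (w - 4)*(w + 2)*(w^3 - 2*w^2 - 9*w + 18) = (w - 4)*(w - 3)*(w + 2)*(w^2 + w - 6) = (w - 4)*(w - 3)*(w - 2)*(w + 2)*(w + 3)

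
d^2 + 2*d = d*(d + 2)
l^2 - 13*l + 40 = (l - 8)*(l - 5)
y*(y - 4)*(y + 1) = y^3 - 3*y^2 - 4*y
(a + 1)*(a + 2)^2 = a^3 + 5*a^2 + 8*a + 4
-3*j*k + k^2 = k*(-3*j + k)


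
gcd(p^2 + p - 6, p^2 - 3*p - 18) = p + 3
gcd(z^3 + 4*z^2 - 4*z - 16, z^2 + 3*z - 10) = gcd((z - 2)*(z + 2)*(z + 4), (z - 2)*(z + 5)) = z - 2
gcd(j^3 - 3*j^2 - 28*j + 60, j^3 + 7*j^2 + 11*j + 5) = j + 5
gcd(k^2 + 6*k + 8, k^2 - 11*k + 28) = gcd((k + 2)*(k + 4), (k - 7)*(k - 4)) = 1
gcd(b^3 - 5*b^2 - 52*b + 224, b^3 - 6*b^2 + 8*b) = b - 4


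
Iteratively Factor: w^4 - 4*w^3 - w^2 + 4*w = (w)*(w^3 - 4*w^2 - w + 4) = w*(w - 1)*(w^2 - 3*w - 4) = w*(w - 4)*(w - 1)*(w + 1)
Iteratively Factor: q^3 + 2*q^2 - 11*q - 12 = (q + 4)*(q^2 - 2*q - 3) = (q + 1)*(q + 4)*(q - 3)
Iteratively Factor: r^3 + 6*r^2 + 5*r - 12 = (r - 1)*(r^2 + 7*r + 12) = (r - 1)*(r + 3)*(r + 4)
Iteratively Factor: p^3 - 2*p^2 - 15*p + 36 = (p + 4)*(p^2 - 6*p + 9) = (p - 3)*(p + 4)*(p - 3)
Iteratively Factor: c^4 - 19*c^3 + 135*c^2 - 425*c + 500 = (c - 5)*(c^3 - 14*c^2 + 65*c - 100) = (c - 5)^2*(c^2 - 9*c + 20) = (c - 5)^2*(c - 4)*(c - 5)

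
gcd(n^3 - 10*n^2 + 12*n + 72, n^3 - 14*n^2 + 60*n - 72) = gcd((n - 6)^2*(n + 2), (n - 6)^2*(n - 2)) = n^2 - 12*n + 36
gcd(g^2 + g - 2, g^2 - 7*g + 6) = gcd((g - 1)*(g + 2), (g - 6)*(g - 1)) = g - 1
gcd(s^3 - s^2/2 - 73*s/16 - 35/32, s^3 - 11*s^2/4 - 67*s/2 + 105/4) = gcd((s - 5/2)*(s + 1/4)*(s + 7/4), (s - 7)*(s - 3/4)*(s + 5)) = 1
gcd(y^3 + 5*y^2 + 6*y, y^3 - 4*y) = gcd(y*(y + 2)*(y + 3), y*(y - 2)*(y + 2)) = y^2 + 2*y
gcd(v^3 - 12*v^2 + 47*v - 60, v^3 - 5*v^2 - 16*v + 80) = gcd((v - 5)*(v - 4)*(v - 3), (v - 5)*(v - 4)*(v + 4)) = v^2 - 9*v + 20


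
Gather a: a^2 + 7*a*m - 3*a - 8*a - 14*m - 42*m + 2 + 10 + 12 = a^2 + a*(7*m - 11) - 56*m + 24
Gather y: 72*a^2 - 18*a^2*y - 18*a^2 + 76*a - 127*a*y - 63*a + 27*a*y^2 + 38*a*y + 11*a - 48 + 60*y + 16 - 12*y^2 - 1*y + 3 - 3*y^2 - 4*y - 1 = 54*a^2 + 24*a + y^2*(27*a - 15) + y*(-18*a^2 - 89*a + 55) - 30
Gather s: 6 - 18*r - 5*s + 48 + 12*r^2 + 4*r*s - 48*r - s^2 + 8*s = 12*r^2 - 66*r - s^2 + s*(4*r + 3) + 54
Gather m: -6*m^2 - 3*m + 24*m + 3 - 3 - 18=-6*m^2 + 21*m - 18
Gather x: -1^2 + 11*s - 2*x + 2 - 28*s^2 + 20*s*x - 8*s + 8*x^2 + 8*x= -28*s^2 + 3*s + 8*x^2 + x*(20*s + 6) + 1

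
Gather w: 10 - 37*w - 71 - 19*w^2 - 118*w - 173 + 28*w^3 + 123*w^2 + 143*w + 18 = 28*w^3 + 104*w^2 - 12*w - 216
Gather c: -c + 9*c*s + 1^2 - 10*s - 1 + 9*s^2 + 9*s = c*(9*s - 1) + 9*s^2 - s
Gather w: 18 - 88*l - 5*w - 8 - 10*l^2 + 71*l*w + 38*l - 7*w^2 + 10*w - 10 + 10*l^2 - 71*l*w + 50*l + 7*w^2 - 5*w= 0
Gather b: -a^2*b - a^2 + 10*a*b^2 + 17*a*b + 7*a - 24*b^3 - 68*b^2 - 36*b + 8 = -a^2 + 7*a - 24*b^3 + b^2*(10*a - 68) + b*(-a^2 + 17*a - 36) + 8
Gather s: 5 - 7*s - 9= -7*s - 4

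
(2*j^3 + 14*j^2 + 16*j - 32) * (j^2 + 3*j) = 2*j^5 + 20*j^4 + 58*j^3 + 16*j^2 - 96*j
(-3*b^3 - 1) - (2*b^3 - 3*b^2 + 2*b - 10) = -5*b^3 + 3*b^2 - 2*b + 9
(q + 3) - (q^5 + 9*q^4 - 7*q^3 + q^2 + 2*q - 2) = -q^5 - 9*q^4 + 7*q^3 - q^2 - q + 5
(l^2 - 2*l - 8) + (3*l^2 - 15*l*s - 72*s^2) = 4*l^2 - 15*l*s - 2*l - 72*s^2 - 8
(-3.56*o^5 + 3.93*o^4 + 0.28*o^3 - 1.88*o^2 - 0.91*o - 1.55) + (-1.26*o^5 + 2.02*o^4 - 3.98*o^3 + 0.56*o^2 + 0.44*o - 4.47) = -4.82*o^5 + 5.95*o^4 - 3.7*o^3 - 1.32*o^2 - 0.47*o - 6.02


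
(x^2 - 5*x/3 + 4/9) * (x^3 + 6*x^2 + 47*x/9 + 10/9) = x^5 + 13*x^4/3 - 13*x^3/3 - 133*x^2/27 + 38*x/81 + 40/81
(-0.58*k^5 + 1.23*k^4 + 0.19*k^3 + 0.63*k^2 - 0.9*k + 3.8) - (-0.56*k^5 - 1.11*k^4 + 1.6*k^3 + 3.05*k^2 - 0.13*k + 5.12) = -0.0199999999999999*k^5 + 2.34*k^4 - 1.41*k^3 - 2.42*k^2 - 0.77*k - 1.32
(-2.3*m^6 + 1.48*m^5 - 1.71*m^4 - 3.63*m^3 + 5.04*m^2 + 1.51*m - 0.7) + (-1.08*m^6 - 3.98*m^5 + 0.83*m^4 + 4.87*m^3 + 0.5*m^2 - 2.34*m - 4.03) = -3.38*m^6 - 2.5*m^5 - 0.88*m^4 + 1.24*m^3 + 5.54*m^2 - 0.83*m - 4.73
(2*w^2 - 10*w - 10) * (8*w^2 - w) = 16*w^4 - 82*w^3 - 70*w^2 + 10*w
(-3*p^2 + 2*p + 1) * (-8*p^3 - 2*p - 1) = 24*p^5 - 16*p^4 - 2*p^3 - p^2 - 4*p - 1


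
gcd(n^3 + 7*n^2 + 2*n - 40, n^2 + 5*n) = n + 5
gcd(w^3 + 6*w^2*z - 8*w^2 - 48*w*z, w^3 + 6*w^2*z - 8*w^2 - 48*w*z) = w^3 + 6*w^2*z - 8*w^2 - 48*w*z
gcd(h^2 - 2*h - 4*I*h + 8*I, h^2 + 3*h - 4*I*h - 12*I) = h - 4*I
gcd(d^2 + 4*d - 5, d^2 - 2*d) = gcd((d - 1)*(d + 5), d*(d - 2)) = 1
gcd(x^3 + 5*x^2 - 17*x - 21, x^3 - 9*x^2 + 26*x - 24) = x - 3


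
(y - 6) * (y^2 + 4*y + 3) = y^3 - 2*y^2 - 21*y - 18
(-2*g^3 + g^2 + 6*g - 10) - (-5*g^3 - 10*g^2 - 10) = 3*g^3 + 11*g^2 + 6*g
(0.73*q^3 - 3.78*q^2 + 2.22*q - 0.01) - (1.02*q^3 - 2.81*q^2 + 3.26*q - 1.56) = -0.29*q^3 - 0.97*q^2 - 1.04*q + 1.55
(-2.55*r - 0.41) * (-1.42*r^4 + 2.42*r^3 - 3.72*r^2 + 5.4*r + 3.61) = 3.621*r^5 - 5.5888*r^4 + 8.4938*r^3 - 12.2448*r^2 - 11.4195*r - 1.4801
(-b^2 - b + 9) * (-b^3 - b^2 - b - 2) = b^5 + 2*b^4 - 7*b^3 - 6*b^2 - 7*b - 18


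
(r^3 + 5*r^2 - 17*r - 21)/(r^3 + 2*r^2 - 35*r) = (r^2 - 2*r - 3)/(r*(r - 5))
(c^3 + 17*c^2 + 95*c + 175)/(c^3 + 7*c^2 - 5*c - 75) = (c + 7)/(c - 3)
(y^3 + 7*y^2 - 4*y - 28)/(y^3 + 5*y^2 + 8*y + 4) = (y^2 + 5*y - 14)/(y^2 + 3*y + 2)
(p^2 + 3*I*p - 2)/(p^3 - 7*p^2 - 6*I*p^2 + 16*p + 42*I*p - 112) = (p + I)/(p^2 - p*(7 + 8*I) + 56*I)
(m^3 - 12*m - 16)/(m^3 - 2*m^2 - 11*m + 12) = (m^2 + 4*m + 4)/(m^2 + 2*m - 3)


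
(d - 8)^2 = d^2 - 16*d + 64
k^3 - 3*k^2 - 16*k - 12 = (k - 6)*(k + 1)*(k + 2)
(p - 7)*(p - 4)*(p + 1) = p^3 - 10*p^2 + 17*p + 28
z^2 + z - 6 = (z - 2)*(z + 3)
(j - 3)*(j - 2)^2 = j^3 - 7*j^2 + 16*j - 12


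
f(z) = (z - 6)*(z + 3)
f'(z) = 2*z - 3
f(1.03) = -20.03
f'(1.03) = -0.94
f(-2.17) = -6.78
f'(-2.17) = -7.34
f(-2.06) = -7.58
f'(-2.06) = -7.12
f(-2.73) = -2.36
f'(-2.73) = -8.46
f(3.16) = -17.49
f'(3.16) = 3.32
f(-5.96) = 35.40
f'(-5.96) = -14.92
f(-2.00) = -8.00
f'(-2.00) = -7.00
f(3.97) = -14.15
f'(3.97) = 4.94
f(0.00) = -18.00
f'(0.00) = -3.00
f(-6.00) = 36.00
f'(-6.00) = -15.00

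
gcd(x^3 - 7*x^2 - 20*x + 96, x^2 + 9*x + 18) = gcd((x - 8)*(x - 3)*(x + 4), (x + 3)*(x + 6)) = 1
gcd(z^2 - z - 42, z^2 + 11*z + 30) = z + 6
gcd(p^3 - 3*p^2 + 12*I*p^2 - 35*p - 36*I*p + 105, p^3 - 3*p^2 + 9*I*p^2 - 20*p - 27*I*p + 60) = p^2 + p*(-3 + 5*I) - 15*I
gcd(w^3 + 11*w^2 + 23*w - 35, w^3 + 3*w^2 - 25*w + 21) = w^2 + 6*w - 7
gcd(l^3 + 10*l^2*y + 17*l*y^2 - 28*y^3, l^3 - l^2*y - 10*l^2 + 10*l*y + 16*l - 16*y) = -l + y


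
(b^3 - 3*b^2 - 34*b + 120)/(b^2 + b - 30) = b - 4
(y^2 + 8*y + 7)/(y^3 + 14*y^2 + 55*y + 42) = 1/(y + 6)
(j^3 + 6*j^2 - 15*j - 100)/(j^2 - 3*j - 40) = (j^2 + j - 20)/(j - 8)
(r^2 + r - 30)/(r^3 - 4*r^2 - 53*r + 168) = (r^2 + r - 30)/(r^3 - 4*r^2 - 53*r + 168)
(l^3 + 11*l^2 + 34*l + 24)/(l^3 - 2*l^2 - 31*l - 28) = (l + 6)/(l - 7)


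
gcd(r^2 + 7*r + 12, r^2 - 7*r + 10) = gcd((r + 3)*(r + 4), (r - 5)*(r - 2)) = 1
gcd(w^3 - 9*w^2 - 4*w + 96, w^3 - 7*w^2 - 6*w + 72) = w^2 - w - 12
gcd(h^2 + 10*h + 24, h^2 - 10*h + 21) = 1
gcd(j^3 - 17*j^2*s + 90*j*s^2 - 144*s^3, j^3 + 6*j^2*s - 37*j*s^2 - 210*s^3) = -j + 6*s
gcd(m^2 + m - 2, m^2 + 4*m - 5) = m - 1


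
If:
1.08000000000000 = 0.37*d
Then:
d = 2.92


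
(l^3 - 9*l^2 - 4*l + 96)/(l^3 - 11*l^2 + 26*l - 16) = (l^2 - l - 12)/(l^2 - 3*l + 2)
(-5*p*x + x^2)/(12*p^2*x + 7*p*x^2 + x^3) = (-5*p + x)/(12*p^2 + 7*p*x + x^2)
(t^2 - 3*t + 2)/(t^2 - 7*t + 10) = (t - 1)/(t - 5)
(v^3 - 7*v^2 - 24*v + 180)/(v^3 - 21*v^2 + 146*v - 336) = (v^2 - v - 30)/(v^2 - 15*v + 56)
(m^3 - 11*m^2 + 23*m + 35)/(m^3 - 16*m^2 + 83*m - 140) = (m + 1)/(m - 4)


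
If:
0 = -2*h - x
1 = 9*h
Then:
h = 1/9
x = -2/9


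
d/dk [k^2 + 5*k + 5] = 2*k + 5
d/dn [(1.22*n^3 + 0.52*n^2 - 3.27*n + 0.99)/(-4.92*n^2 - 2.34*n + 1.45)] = (-6.0024*n^4 - 5.7096*n^3 - 11.9982*n^2 + 11.2496*n - 2.4249)/(24.2064*n^4 + 23.0256*n^3 - 8.7924*n^2 - 6.786*n + 2.1025)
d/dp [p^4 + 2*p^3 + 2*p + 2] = 4*p^3 + 6*p^2 + 2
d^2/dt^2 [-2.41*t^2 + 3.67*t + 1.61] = -4.82000000000000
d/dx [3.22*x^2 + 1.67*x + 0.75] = 6.44*x + 1.67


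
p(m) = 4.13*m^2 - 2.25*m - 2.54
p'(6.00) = 47.31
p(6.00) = 132.64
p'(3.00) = 22.53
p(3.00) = 27.88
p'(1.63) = 11.21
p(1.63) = 4.77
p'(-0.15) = -3.49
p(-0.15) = -2.11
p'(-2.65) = -24.14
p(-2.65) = 32.43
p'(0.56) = 2.38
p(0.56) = -2.50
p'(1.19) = 7.58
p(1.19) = 0.63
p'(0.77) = 4.11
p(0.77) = -1.82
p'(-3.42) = -30.50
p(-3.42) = 53.46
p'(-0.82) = -9.02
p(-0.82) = 2.08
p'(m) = 8.26*m - 2.25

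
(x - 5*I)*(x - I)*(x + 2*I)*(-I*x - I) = -I*x^4 - 4*x^3 - I*x^3 - 4*x^2 - 7*I*x^2 - 10*x - 7*I*x - 10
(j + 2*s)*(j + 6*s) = j^2 + 8*j*s + 12*s^2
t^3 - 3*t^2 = t^2*(t - 3)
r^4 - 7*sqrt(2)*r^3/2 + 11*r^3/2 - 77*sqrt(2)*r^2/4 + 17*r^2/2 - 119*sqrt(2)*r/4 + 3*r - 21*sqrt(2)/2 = (r + 1/2)*(r + 2)*(r + 3)*(r - 7*sqrt(2)/2)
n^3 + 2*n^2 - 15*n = n*(n - 3)*(n + 5)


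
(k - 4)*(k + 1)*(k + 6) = k^3 + 3*k^2 - 22*k - 24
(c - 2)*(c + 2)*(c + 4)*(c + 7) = c^4 + 11*c^3 + 24*c^2 - 44*c - 112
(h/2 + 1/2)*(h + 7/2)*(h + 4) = h^3/2 + 17*h^2/4 + 43*h/4 + 7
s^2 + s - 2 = (s - 1)*(s + 2)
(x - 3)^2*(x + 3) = x^3 - 3*x^2 - 9*x + 27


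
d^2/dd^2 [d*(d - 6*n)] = 2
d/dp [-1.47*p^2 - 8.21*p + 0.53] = -2.94*p - 8.21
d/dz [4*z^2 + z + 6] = 8*z + 1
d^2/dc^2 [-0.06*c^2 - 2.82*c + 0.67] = -0.120000000000000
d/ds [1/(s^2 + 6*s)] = 2*(-s - 3)/(s^2*(s + 6)^2)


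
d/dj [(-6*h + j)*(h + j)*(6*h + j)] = -36*h^2 + 2*h*j + 3*j^2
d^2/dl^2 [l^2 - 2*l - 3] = 2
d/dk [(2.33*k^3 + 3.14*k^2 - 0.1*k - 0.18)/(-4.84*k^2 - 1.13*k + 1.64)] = (-11.2772*k^4 - 5.2658*k^3 + 7.4314*k^2 + 8.5568*k - 0.3674)/(23.4256*k^4 + 10.9384*k^3 - 14.5983*k^2 - 3.7064*k + 2.6896)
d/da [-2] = 0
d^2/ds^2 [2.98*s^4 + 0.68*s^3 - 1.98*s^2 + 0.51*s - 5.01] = 35.76*s^2 + 4.08*s - 3.96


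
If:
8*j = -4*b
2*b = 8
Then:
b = 4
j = -2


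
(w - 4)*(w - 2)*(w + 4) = w^3 - 2*w^2 - 16*w + 32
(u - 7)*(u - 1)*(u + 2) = u^3 - 6*u^2 - 9*u + 14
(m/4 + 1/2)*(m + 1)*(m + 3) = m^3/4 + 3*m^2/2 + 11*m/4 + 3/2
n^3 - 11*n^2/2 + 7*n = n*(n - 7/2)*(n - 2)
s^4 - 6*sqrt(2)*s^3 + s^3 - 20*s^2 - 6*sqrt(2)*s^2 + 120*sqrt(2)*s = s*(s - 4)*(s + 5)*(s - 6*sqrt(2))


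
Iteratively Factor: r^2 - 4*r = (r)*(r - 4)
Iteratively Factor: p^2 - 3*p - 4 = (p + 1)*(p - 4)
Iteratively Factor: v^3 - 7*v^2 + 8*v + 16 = (v + 1)*(v^2 - 8*v + 16) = (v - 4)*(v + 1)*(v - 4)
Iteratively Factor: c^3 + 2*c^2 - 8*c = (c)*(c^2 + 2*c - 8) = c*(c + 4)*(c - 2)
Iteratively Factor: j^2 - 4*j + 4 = (j - 2)*(j - 2)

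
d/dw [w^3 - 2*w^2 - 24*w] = 3*w^2 - 4*w - 24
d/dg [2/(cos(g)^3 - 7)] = 6*sin(g)*cos(g)^2/(cos(g)^3 - 7)^2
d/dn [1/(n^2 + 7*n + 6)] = (-2*n - 7)/(n^2 + 7*n + 6)^2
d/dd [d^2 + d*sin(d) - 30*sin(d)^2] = d*cos(d) + 2*d + sin(d) - 30*sin(2*d)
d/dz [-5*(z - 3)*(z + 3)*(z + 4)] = -15*z^2 - 40*z + 45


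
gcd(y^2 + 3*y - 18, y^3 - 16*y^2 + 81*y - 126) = y - 3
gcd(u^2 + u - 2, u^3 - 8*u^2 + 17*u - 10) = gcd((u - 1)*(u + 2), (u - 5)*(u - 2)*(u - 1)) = u - 1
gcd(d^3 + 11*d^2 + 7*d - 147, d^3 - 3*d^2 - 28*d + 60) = 1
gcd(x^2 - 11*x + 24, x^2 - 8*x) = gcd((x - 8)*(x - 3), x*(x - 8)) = x - 8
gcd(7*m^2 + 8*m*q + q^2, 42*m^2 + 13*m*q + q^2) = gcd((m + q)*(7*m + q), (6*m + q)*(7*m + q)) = 7*m + q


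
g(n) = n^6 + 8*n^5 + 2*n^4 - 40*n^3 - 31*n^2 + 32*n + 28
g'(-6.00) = -460.00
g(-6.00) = -5600.00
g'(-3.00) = 704.00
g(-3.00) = -320.00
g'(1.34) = -92.41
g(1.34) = -34.23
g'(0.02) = 30.71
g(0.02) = 28.63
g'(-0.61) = 28.38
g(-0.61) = 5.68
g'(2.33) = 928.22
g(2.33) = 196.62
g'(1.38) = -85.96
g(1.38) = -37.80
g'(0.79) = -70.50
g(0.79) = 17.70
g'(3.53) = 8169.39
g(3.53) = 4625.53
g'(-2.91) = 615.43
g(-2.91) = -260.67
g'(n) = 6*n^5 + 40*n^4 + 8*n^3 - 120*n^2 - 62*n + 32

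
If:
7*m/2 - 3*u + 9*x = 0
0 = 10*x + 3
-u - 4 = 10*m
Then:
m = -93/335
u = -82/67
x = -3/10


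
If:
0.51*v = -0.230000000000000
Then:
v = -0.45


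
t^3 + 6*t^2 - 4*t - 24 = (t - 2)*(t + 2)*(t + 6)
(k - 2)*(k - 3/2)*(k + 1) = k^3 - 5*k^2/2 - k/2 + 3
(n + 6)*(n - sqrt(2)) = n^2 - sqrt(2)*n + 6*n - 6*sqrt(2)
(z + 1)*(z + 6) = z^2 + 7*z + 6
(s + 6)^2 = s^2 + 12*s + 36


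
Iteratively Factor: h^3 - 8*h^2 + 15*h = (h - 3)*(h^2 - 5*h) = (h - 5)*(h - 3)*(h)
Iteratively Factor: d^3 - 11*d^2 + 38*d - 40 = (d - 2)*(d^2 - 9*d + 20) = (d - 5)*(d - 2)*(d - 4)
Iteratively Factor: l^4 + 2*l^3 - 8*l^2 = (l + 4)*(l^3 - 2*l^2) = l*(l + 4)*(l^2 - 2*l) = l*(l - 2)*(l + 4)*(l)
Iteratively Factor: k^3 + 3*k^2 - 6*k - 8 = (k + 4)*(k^2 - k - 2) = (k + 1)*(k + 4)*(k - 2)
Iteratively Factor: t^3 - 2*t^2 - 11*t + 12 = (t + 3)*(t^2 - 5*t + 4) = (t - 4)*(t + 3)*(t - 1)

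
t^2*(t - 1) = t^3 - t^2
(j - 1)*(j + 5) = j^2 + 4*j - 5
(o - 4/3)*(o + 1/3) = o^2 - o - 4/9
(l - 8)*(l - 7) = l^2 - 15*l + 56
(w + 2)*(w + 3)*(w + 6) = w^3 + 11*w^2 + 36*w + 36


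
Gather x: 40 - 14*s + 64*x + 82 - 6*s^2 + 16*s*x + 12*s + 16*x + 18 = -6*s^2 - 2*s + x*(16*s + 80) + 140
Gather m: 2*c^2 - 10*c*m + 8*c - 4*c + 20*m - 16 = 2*c^2 + 4*c + m*(20 - 10*c) - 16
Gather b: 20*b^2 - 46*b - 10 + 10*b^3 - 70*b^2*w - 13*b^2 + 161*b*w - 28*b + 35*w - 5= 10*b^3 + b^2*(7 - 70*w) + b*(161*w - 74) + 35*w - 15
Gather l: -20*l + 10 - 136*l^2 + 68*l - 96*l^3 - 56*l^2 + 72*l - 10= -96*l^3 - 192*l^2 + 120*l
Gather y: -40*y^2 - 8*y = -40*y^2 - 8*y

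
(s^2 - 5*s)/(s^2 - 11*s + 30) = s/(s - 6)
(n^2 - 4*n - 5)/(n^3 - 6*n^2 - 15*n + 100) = (n + 1)/(n^2 - n - 20)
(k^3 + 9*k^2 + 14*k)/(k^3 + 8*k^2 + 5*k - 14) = k/(k - 1)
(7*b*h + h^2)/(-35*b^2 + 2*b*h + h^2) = -h/(5*b - h)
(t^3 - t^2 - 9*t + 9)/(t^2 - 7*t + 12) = (t^2 + 2*t - 3)/(t - 4)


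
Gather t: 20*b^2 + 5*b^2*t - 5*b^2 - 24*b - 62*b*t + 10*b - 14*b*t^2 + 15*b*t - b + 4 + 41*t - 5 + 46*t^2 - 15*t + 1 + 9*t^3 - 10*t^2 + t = 15*b^2 - 15*b + 9*t^3 + t^2*(36 - 14*b) + t*(5*b^2 - 47*b + 27)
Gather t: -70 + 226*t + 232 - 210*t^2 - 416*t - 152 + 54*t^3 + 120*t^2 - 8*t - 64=54*t^3 - 90*t^2 - 198*t - 54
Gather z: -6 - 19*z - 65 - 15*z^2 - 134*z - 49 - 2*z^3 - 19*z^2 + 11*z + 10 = -2*z^3 - 34*z^2 - 142*z - 110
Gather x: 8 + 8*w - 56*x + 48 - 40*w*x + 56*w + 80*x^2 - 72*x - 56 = 64*w + 80*x^2 + x*(-40*w - 128)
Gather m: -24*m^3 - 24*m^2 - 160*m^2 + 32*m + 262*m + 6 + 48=-24*m^3 - 184*m^2 + 294*m + 54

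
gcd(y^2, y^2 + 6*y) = y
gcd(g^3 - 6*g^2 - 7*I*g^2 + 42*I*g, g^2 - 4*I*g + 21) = g - 7*I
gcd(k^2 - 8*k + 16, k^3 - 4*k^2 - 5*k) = 1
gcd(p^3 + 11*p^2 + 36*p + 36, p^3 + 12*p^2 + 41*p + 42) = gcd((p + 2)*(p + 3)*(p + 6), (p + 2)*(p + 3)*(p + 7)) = p^2 + 5*p + 6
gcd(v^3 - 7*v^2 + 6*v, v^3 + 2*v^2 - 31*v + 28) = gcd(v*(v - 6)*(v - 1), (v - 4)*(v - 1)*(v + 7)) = v - 1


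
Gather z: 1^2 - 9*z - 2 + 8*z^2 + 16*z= 8*z^2 + 7*z - 1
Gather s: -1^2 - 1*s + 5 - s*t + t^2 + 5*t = s*(-t - 1) + t^2 + 5*t + 4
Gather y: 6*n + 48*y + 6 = 6*n + 48*y + 6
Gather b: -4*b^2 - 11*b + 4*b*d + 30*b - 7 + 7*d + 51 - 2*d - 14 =-4*b^2 + b*(4*d + 19) + 5*d + 30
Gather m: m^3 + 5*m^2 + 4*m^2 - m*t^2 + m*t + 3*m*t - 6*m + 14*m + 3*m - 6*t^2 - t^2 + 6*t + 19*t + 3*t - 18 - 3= m^3 + 9*m^2 + m*(-t^2 + 4*t + 11) - 7*t^2 + 28*t - 21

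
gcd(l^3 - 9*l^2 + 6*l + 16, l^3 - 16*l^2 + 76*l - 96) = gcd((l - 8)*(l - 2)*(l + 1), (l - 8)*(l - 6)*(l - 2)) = l^2 - 10*l + 16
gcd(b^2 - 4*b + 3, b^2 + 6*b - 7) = b - 1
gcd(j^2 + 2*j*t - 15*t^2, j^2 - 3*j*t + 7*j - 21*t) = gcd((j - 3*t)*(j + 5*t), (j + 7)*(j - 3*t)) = -j + 3*t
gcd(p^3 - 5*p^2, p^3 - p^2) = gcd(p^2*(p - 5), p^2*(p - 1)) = p^2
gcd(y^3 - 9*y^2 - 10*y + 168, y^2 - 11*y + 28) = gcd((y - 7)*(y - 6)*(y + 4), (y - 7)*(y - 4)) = y - 7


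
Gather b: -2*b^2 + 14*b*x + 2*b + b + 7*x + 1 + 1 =-2*b^2 + b*(14*x + 3) + 7*x + 2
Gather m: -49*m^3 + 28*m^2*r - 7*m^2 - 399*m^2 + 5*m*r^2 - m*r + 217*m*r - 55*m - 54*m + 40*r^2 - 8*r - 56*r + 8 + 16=-49*m^3 + m^2*(28*r - 406) + m*(5*r^2 + 216*r - 109) + 40*r^2 - 64*r + 24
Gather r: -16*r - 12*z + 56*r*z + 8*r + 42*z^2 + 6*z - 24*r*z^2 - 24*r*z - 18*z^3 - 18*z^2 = r*(-24*z^2 + 32*z - 8) - 18*z^3 + 24*z^2 - 6*z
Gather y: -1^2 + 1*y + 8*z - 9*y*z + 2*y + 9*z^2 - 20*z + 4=y*(3 - 9*z) + 9*z^2 - 12*z + 3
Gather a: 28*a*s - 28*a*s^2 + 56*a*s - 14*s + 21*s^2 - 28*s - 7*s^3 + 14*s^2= a*(-28*s^2 + 84*s) - 7*s^3 + 35*s^2 - 42*s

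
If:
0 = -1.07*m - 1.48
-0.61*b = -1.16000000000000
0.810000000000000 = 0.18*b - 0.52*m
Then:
No Solution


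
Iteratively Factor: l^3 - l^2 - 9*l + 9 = (l - 1)*(l^2 - 9) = (l - 1)*(l + 3)*(l - 3)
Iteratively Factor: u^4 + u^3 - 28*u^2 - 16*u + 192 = (u - 3)*(u^3 + 4*u^2 - 16*u - 64) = (u - 3)*(u + 4)*(u^2 - 16) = (u - 4)*(u - 3)*(u + 4)*(u + 4)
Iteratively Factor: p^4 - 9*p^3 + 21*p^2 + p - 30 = (p - 3)*(p^3 - 6*p^2 + 3*p + 10) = (p - 3)*(p + 1)*(p^2 - 7*p + 10) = (p - 5)*(p - 3)*(p + 1)*(p - 2)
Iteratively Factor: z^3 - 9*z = (z - 3)*(z^2 + 3*z) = z*(z - 3)*(z + 3)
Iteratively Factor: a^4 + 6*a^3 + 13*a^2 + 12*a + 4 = (a + 2)*(a^3 + 4*a^2 + 5*a + 2) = (a + 1)*(a + 2)*(a^2 + 3*a + 2) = (a + 1)*(a + 2)^2*(a + 1)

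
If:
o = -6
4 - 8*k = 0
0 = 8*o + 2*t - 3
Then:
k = 1/2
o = -6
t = 51/2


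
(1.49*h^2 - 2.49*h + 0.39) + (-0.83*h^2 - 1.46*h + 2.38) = 0.66*h^2 - 3.95*h + 2.77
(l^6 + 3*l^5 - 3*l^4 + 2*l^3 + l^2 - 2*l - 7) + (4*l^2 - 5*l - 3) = l^6 + 3*l^5 - 3*l^4 + 2*l^3 + 5*l^2 - 7*l - 10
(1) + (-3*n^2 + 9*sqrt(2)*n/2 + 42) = -3*n^2 + 9*sqrt(2)*n/2 + 43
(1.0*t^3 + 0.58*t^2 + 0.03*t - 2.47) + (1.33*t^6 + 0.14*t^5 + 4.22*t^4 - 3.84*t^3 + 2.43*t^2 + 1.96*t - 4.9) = 1.33*t^6 + 0.14*t^5 + 4.22*t^4 - 2.84*t^3 + 3.01*t^2 + 1.99*t - 7.37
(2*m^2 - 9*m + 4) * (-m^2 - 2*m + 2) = -2*m^4 + 5*m^3 + 18*m^2 - 26*m + 8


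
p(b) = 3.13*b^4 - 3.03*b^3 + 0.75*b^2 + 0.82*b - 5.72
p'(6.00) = 2386.90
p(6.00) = 3428.20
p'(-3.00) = -423.53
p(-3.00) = 333.91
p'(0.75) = 2.11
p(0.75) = -4.97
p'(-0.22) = -0.08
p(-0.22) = -5.82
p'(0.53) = 0.93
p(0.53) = -5.28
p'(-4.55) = -1373.53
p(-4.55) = 1632.99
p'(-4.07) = -999.95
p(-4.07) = 1066.51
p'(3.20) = 322.79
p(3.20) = 233.50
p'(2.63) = 169.65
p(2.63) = 96.25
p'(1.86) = 52.73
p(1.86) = 16.36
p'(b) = 12.52*b^3 - 9.09*b^2 + 1.5*b + 0.82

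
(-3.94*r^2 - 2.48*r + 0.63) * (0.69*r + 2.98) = -2.7186*r^3 - 13.4524*r^2 - 6.9557*r + 1.8774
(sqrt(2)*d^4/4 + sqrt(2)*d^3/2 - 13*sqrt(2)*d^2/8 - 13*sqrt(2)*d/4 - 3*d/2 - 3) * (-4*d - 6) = -sqrt(2)*d^5 - 7*sqrt(2)*d^4/2 + 7*sqrt(2)*d^3/2 + 6*d^2 + 91*sqrt(2)*d^2/4 + 21*d + 39*sqrt(2)*d/2 + 18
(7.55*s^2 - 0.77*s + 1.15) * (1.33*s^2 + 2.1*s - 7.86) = 10.0415*s^4 + 14.8309*s^3 - 59.4305*s^2 + 8.4672*s - 9.039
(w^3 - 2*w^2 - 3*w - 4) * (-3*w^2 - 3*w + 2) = -3*w^5 + 3*w^4 + 17*w^3 + 17*w^2 + 6*w - 8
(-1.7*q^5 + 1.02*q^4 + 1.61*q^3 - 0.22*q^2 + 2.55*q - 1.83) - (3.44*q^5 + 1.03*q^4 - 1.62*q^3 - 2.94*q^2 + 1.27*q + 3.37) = -5.14*q^5 - 0.01*q^4 + 3.23*q^3 + 2.72*q^2 + 1.28*q - 5.2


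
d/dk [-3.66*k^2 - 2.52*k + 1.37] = -7.32*k - 2.52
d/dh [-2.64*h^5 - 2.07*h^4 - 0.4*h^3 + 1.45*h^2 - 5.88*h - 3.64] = -13.2*h^4 - 8.28*h^3 - 1.2*h^2 + 2.9*h - 5.88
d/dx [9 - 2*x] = -2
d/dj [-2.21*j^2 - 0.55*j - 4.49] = -4.42*j - 0.55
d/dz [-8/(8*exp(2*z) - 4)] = 8*exp(2*z)/(2*exp(2*z) - 1)^2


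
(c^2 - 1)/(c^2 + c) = (c - 1)/c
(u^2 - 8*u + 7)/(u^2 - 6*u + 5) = (u - 7)/(u - 5)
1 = 1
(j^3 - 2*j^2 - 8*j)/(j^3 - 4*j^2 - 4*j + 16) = j/(j - 2)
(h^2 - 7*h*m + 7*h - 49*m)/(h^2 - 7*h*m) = (h + 7)/h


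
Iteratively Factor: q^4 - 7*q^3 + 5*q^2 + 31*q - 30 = (q - 3)*(q^3 - 4*q^2 - 7*q + 10) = (q - 3)*(q + 2)*(q^2 - 6*q + 5) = (q - 5)*(q - 3)*(q + 2)*(q - 1)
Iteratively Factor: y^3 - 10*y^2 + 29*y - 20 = (y - 4)*(y^2 - 6*y + 5) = (y - 5)*(y - 4)*(y - 1)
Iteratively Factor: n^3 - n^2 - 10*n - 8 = (n + 2)*(n^2 - 3*n - 4) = (n - 4)*(n + 2)*(n + 1)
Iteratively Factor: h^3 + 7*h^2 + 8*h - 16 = (h + 4)*(h^2 + 3*h - 4) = (h + 4)^2*(h - 1)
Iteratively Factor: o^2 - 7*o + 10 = (o - 2)*(o - 5)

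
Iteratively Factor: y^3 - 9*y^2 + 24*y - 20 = (y - 5)*(y^2 - 4*y + 4) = (y - 5)*(y - 2)*(y - 2)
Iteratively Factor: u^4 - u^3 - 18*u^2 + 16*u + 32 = (u - 2)*(u^3 + u^2 - 16*u - 16) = (u - 4)*(u - 2)*(u^2 + 5*u + 4) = (u - 4)*(u - 2)*(u + 1)*(u + 4)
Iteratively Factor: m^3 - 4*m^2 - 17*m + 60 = (m + 4)*(m^2 - 8*m + 15) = (m - 5)*(m + 4)*(m - 3)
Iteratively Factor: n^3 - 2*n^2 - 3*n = (n)*(n^2 - 2*n - 3) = n*(n - 3)*(n + 1)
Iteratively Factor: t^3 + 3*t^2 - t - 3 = (t + 1)*(t^2 + 2*t - 3) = (t - 1)*(t + 1)*(t + 3)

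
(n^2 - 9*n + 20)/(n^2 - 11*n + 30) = (n - 4)/(n - 6)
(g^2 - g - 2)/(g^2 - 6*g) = (g^2 - g - 2)/(g*(g - 6))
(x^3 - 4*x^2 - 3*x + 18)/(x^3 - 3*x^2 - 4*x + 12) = (x - 3)/(x - 2)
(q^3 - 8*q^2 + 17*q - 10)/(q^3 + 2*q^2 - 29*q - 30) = (q^2 - 3*q + 2)/(q^2 + 7*q + 6)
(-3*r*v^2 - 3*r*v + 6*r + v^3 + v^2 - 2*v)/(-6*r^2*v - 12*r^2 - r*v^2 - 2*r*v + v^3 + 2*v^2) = (v - 1)/(2*r + v)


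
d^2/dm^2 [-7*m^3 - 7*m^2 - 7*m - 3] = -42*m - 14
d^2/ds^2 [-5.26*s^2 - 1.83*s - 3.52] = -10.5200000000000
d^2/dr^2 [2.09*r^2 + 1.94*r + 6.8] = 4.18000000000000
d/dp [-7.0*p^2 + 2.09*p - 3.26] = 2.09 - 14.0*p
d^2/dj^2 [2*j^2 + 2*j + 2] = 4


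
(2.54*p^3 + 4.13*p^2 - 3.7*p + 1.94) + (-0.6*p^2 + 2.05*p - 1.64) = 2.54*p^3 + 3.53*p^2 - 1.65*p + 0.3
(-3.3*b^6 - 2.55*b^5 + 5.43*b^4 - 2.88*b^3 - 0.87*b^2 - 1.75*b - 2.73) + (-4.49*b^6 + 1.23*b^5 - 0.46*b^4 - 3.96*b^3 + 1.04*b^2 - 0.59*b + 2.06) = -7.79*b^6 - 1.32*b^5 + 4.97*b^4 - 6.84*b^3 + 0.17*b^2 - 2.34*b - 0.67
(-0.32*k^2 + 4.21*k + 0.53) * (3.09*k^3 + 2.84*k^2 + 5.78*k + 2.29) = -0.9888*k^5 + 12.1001*k^4 + 11.7445*k^3 + 25.1062*k^2 + 12.7043*k + 1.2137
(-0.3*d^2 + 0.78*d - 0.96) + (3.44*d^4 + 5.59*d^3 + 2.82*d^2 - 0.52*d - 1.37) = 3.44*d^4 + 5.59*d^3 + 2.52*d^2 + 0.26*d - 2.33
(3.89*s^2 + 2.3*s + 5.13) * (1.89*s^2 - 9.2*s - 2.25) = 7.3521*s^4 - 31.441*s^3 - 20.2168*s^2 - 52.371*s - 11.5425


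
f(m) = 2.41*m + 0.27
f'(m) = 2.41000000000000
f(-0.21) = -0.24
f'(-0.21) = 2.41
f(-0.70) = -1.42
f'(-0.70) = 2.41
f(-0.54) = -1.03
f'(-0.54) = 2.41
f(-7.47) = -17.73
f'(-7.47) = 2.41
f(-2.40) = -5.51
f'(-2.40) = 2.41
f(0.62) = 1.76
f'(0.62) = 2.41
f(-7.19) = -17.06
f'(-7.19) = 2.41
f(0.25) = 0.87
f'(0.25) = 2.41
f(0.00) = 0.27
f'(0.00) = 2.41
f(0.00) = 0.27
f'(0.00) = 2.41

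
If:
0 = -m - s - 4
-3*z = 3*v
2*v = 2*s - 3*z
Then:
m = -z/2 - 4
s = z/2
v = -z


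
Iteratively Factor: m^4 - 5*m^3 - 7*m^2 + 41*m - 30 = (m + 3)*(m^3 - 8*m^2 + 17*m - 10) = (m - 1)*(m + 3)*(m^2 - 7*m + 10) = (m - 2)*(m - 1)*(m + 3)*(m - 5)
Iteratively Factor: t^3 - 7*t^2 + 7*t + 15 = (t - 5)*(t^2 - 2*t - 3) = (t - 5)*(t - 3)*(t + 1)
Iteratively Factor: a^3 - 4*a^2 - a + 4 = (a + 1)*(a^2 - 5*a + 4) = (a - 1)*(a + 1)*(a - 4)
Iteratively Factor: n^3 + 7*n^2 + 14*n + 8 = (n + 4)*(n^2 + 3*n + 2) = (n + 2)*(n + 4)*(n + 1)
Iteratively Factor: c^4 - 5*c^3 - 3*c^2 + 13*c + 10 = (c - 5)*(c^3 - 3*c - 2) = (c - 5)*(c + 1)*(c^2 - c - 2) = (c - 5)*(c + 1)^2*(c - 2)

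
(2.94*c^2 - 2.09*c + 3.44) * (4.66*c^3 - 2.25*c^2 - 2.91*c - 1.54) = 13.7004*c^5 - 16.3544*c^4 + 12.1775*c^3 - 6.1857*c^2 - 6.7918*c - 5.2976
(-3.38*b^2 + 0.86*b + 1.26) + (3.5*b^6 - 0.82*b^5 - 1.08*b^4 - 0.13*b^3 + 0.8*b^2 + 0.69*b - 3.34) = 3.5*b^6 - 0.82*b^5 - 1.08*b^4 - 0.13*b^3 - 2.58*b^2 + 1.55*b - 2.08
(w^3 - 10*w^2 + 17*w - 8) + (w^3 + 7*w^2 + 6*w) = 2*w^3 - 3*w^2 + 23*w - 8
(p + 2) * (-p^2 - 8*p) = -p^3 - 10*p^2 - 16*p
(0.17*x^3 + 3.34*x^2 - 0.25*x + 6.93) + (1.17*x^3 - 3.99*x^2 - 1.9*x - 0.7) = 1.34*x^3 - 0.65*x^2 - 2.15*x + 6.23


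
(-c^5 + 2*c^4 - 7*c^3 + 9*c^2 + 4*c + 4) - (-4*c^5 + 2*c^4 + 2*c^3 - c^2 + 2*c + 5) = 3*c^5 - 9*c^3 + 10*c^2 + 2*c - 1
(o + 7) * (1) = o + 7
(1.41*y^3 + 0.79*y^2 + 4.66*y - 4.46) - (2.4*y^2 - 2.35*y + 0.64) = 1.41*y^3 - 1.61*y^2 + 7.01*y - 5.1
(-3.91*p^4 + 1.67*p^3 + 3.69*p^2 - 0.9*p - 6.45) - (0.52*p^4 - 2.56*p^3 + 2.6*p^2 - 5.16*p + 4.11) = -4.43*p^4 + 4.23*p^3 + 1.09*p^2 + 4.26*p - 10.56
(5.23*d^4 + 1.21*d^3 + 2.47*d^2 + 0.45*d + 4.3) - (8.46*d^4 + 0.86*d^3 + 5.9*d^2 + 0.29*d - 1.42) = -3.23*d^4 + 0.35*d^3 - 3.43*d^2 + 0.16*d + 5.72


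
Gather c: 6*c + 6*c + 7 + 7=12*c + 14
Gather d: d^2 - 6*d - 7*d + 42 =d^2 - 13*d + 42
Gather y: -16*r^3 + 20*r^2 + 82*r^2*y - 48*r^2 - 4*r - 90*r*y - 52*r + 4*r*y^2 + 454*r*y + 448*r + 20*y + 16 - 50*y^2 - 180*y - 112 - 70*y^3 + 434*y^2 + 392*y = -16*r^3 - 28*r^2 + 392*r - 70*y^3 + y^2*(4*r + 384) + y*(82*r^2 + 364*r + 232) - 96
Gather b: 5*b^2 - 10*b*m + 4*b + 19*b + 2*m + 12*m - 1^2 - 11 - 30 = 5*b^2 + b*(23 - 10*m) + 14*m - 42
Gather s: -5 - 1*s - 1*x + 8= -s - x + 3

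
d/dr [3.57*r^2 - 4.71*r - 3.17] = 7.14*r - 4.71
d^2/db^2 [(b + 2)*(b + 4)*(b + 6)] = 6*b + 24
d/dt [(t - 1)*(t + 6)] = 2*t + 5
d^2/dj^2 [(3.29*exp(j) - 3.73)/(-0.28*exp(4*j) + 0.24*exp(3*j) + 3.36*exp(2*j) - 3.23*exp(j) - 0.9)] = (-2.321424*exp(8*j) + 7.11088*exp(7*j) - 0.332639999999969*exp(6*j) - 21.35646*exp(5*j) + 0.608524000000045*exp(4*j) + 102.674448*exp(3*j) - 173.885472*exp(2*j) + 93.596827*exp(j) - 13.50801)*exp(j)/(0.021952*exp(12*j) - 0.056448*exp(11*j) - 0.741888*exp(10*j) + 2.100624*exp(9*j) + 7.812*exp(8*j) - 26.165952*exp(7*j) - 18.466188*exp(6*j) + 111.122856*exp(5*j) - 78.187392*exp(4*j) - 25.490053*exp(3*j) + 20.00403*exp(2*j) + 7.8489*exp(j) + 0.729)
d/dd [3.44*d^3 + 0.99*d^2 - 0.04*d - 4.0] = 10.32*d^2 + 1.98*d - 0.04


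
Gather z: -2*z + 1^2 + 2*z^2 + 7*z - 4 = 2*z^2 + 5*z - 3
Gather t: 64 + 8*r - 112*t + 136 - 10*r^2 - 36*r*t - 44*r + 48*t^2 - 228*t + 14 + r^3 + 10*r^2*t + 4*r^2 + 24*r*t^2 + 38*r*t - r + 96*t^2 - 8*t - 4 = r^3 - 6*r^2 - 37*r + t^2*(24*r + 144) + t*(10*r^2 + 2*r - 348) + 210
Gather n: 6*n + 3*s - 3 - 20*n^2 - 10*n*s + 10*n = -20*n^2 + n*(16 - 10*s) + 3*s - 3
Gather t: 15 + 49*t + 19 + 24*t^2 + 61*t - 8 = 24*t^2 + 110*t + 26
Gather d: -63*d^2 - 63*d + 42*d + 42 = -63*d^2 - 21*d + 42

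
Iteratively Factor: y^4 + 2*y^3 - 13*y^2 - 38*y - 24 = (y + 2)*(y^3 - 13*y - 12) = (y - 4)*(y + 2)*(y^2 + 4*y + 3) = (y - 4)*(y + 2)*(y + 3)*(y + 1)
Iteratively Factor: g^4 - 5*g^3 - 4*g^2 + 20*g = (g - 2)*(g^3 - 3*g^2 - 10*g) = g*(g - 2)*(g^2 - 3*g - 10) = g*(g - 2)*(g + 2)*(g - 5)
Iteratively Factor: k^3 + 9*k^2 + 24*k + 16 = (k + 1)*(k^2 + 8*k + 16) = (k + 1)*(k + 4)*(k + 4)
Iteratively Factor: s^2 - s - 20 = (s - 5)*(s + 4)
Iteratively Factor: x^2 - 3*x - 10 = (x + 2)*(x - 5)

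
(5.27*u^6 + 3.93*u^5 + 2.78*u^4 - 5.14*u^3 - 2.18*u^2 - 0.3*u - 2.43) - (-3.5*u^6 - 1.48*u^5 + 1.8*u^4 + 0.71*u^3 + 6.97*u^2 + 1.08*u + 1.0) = 8.77*u^6 + 5.41*u^5 + 0.98*u^4 - 5.85*u^3 - 9.15*u^2 - 1.38*u - 3.43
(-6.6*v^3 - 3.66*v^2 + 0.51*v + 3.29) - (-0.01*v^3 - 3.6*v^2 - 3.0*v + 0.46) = -6.59*v^3 - 0.0600000000000001*v^2 + 3.51*v + 2.83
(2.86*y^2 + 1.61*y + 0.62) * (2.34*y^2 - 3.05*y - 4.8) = 6.6924*y^4 - 4.9556*y^3 - 17.1877*y^2 - 9.619*y - 2.976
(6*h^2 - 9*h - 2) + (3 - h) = 6*h^2 - 10*h + 1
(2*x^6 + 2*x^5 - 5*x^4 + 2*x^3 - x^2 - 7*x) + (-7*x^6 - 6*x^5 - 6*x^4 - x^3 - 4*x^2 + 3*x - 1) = -5*x^6 - 4*x^5 - 11*x^4 + x^3 - 5*x^2 - 4*x - 1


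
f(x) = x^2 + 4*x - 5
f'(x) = 2*x + 4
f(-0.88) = -7.75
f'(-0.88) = 2.24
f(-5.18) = 1.11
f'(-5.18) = -6.36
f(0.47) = -2.90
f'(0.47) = 4.94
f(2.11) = 7.89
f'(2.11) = 8.22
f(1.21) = 1.30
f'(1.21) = 6.42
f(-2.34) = -8.88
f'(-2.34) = -0.68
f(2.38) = 10.18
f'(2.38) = 8.76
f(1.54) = 3.53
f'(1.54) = 7.08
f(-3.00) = -8.00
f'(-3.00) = -2.00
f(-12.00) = 91.00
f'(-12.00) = -20.00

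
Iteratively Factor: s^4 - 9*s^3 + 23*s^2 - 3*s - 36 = (s + 1)*(s^3 - 10*s^2 + 33*s - 36) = (s - 3)*(s + 1)*(s^2 - 7*s + 12) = (s - 4)*(s - 3)*(s + 1)*(s - 3)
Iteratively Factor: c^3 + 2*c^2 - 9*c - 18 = (c - 3)*(c^2 + 5*c + 6) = (c - 3)*(c + 2)*(c + 3)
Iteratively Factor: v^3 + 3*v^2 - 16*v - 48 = (v - 4)*(v^2 + 7*v + 12) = (v - 4)*(v + 4)*(v + 3)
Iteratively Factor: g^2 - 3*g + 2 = (g - 1)*(g - 2)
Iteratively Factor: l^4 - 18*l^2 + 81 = (l + 3)*(l^3 - 3*l^2 - 9*l + 27) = (l - 3)*(l + 3)*(l^2 - 9) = (l - 3)*(l + 3)^2*(l - 3)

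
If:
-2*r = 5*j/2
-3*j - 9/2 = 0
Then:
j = -3/2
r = 15/8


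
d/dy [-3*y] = -3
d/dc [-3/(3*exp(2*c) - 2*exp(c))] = 6*(3*exp(c) - 1)*exp(-c)/(3*exp(c) - 2)^2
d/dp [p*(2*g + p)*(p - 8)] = 4*g*p - 16*g + 3*p^2 - 16*p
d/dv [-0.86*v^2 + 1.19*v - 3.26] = 1.19 - 1.72*v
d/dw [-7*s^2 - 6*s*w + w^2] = -6*s + 2*w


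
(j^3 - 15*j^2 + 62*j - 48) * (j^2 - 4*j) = j^5 - 19*j^4 + 122*j^3 - 296*j^2 + 192*j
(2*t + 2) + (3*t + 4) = 5*t + 6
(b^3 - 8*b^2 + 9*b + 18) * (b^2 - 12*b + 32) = b^5 - 20*b^4 + 137*b^3 - 346*b^2 + 72*b + 576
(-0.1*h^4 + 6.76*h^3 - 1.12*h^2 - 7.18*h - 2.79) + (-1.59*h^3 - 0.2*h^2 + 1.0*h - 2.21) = -0.1*h^4 + 5.17*h^3 - 1.32*h^2 - 6.18*h - 5.0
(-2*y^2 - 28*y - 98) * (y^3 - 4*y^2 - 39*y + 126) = -2*y^5 - 20*y^4 + 92*y^3 + 1232*y^2 + 294*y - 12348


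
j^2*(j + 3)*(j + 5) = j^4 + 8*j^3 + 15*j^2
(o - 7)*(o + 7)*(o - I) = o^3 - I*o^2 - 49*o + 49*I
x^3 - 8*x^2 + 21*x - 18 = (x - 3)^2*(x - 2)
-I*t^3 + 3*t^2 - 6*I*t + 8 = (t - 2*I)*(t + 4*I)*(-I*t + 1)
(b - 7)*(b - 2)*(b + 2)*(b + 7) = b^4 - 53*b^2 + 196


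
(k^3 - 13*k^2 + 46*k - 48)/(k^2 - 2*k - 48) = (k^2 - 5*k + 6)/(k + 6)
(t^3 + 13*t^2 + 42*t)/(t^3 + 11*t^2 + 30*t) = (t + 7)/(t + 5)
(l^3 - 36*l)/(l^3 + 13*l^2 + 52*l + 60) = l*(l - 6)/(l^2 + 7*l + 10)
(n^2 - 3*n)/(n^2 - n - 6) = n/(n + 2)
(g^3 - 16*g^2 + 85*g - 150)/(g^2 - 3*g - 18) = (g^2 - 10*g + 25)/(g + 3)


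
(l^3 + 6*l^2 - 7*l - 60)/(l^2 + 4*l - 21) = (l^2 + 9*l + 20)/(l + 7)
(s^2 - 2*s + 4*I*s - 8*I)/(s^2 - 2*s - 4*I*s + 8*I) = (s + 4*I)/(s - 4*I)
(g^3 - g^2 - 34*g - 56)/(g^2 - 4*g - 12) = (g^2 - 3*g - 28)/(g - 6)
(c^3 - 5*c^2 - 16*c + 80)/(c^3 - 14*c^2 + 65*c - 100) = (c + 4)/(c - 5)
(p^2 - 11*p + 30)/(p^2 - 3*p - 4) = (-p^2 + 11*p - 30)/(-p^2 + 3*p + 4)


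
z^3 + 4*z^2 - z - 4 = (z - 1)*(z + 1)*(z + 4)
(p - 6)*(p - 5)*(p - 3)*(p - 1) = p^4 - 15*p^3 + 77*p^2 - 153*p + 90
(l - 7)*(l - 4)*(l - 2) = l^3 - 13*l^2 + 50*l - 56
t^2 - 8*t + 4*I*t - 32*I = (t - 8)*(t + 4*I)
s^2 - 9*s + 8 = (s - 8)*(s - 1)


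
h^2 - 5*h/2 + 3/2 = (h - 3/2)*(h - 1)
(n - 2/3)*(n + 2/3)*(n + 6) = n^3 + 6*n^2 - 4*n/9 - 8/3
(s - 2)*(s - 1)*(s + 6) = s^3 + 3*s^2 - 16*s + 12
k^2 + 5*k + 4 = (k + 1)*(k + 4)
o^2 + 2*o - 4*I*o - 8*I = (o + 2)*(o - 4*I)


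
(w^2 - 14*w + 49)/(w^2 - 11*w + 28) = (w - 7)/(w - 4)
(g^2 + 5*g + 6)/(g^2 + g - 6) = (g + 2)/(g - 2)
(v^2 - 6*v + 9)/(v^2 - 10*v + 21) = (v - 3)/(v - 7)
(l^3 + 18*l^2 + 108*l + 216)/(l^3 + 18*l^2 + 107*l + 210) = (l^2 + 12*l + 36)/(l^2 + 12*l + 35)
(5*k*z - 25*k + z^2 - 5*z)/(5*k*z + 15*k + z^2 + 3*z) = (z - 5)/(z + 3)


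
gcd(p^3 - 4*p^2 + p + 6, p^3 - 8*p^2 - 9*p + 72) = p - 3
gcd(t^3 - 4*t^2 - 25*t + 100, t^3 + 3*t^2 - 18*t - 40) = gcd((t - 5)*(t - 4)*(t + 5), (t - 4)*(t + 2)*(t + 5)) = t^2 + t - 20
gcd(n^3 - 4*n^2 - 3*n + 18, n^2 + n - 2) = n + 2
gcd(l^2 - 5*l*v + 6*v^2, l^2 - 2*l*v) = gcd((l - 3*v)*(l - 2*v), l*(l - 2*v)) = -l + 2*v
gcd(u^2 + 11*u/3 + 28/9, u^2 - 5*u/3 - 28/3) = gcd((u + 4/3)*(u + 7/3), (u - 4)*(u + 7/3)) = u + 7/3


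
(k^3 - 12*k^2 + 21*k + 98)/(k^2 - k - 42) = (k^2 - 5*k - 14)/(k + 6)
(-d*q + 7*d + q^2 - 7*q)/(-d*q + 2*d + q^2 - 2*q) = (q - 7)/(q - 2)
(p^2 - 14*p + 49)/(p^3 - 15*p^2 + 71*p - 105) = (p - 7)/(p^2 - 8*p + 15)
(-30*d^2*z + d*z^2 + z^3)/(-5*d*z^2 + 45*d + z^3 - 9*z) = z*(6*d + z)/(z^2 - 9)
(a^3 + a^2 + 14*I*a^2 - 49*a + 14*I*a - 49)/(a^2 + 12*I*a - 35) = (a^2 + a*(1 + 7*I) + 7*I)/(a + 5*I)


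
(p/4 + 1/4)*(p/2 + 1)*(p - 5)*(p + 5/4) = p^4/8 - 3*p^3/32 - 31*p^2/16 - 105*p/32 - 25/16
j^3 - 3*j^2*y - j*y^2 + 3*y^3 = (j - 3*y)*(j - y)*(j + y)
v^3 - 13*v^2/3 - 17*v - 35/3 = (v - 7)*(v + 1)*(v + 5/3)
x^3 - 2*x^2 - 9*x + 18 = (x - 3)*(x - 2)*(x + 3)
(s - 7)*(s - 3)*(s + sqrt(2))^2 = s^4 - 10*s^3 + 2*sqrt(2)*s^3 - 20*sqrt(2)*s^2 + 23*s^2 - 20*s + 42*sqrt(2)*s + 42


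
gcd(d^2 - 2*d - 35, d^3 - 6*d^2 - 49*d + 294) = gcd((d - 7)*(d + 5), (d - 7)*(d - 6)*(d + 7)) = d - 7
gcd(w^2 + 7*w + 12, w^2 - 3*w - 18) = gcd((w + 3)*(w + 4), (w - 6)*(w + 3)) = w + 3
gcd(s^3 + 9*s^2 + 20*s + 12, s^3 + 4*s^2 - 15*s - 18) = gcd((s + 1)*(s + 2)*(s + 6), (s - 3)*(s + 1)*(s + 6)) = s^2 + 7*s + 6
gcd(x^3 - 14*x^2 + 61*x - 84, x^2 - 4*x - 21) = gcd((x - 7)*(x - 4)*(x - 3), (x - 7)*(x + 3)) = x - 7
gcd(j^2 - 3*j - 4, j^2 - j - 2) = j + 1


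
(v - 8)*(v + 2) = v^2 - 6*v - 16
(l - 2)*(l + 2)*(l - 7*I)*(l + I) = l^4 - 6*I*l^3 + 3*l^2 + 24*I*l - 28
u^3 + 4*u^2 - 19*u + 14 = (u - 2)*(u - 1)*(u + 7)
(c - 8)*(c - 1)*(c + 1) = c^3 - 8*c^2 - c + 8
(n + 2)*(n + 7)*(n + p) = n^3 + n^2*p + 9*n^2 + 9*n*p + 14*n + 14*p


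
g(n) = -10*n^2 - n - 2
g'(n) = -20*n - 1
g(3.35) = -117.58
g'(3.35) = -68.00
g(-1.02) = -11.38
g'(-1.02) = 19.40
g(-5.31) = -278.65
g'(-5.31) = 105.20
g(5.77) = -340.70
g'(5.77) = -116.40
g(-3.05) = -91.98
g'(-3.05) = 60.00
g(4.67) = -224.76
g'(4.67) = -94.40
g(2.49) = -66.49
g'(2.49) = -50.80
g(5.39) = -297.91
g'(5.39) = -108.80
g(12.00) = -1454.00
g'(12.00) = -241.00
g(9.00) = -821.00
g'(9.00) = -181.00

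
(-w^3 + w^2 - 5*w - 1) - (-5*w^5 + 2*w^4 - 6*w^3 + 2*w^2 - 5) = 5*w^5 - 2*w^4 + 5*w^3 - w^2 - 5*w + 4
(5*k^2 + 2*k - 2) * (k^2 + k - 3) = 5*k^4 + 7*k^3 - 15*k^2 - 8*k + 6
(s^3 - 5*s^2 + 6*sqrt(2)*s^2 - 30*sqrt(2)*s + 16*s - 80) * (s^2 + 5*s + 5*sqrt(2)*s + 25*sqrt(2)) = s^5 + 11*sqrt(2)*s^4 + 51*s^3 - 195*sqrt(2)*s^2 - 1900*s - 2000*sqrt(2)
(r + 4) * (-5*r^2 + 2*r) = -5*r^3 - 18*r^2 + 8*r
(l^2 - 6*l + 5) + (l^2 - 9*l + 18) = 2*l^2 - 15*l + 23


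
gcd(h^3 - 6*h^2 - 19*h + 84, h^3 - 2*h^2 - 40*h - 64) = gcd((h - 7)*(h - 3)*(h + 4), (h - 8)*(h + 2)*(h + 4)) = h + 4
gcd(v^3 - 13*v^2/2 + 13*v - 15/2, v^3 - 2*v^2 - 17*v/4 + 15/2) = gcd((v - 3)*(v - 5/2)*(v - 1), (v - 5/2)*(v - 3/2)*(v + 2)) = v - 5/2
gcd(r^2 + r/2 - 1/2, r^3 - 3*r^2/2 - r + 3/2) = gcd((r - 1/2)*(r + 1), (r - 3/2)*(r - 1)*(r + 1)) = r + 1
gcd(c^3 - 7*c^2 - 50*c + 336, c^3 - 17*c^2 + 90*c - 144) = c^2 - 14*c + 48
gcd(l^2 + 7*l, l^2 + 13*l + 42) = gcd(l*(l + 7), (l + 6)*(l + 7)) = l + 7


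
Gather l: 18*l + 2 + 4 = 18*l + 6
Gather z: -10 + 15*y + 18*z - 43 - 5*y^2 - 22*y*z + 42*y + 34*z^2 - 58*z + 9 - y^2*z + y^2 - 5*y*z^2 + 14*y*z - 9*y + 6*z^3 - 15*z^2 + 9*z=-4*y^2 + 48*y + 6*z^3 + z^2*(19 - 5*y) + z*(-y^2 - 8*y - 31) - 44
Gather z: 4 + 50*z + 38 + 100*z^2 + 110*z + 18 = 100*z^2 + 160*z + 60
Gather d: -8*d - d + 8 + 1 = 9 - 9*d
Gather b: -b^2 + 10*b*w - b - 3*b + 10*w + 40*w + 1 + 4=-b^2 + b*(10*w - 4) + 50*w + 5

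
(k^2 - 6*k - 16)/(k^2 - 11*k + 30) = (k^2 - 6*k - 16)/(k^2 - 11*k + 30)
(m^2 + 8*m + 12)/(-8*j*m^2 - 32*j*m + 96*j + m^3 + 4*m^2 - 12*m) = (-m - 2)/(8*j*m - 16*j - m^2 + 2*m)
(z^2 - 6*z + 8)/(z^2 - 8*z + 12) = (z - 4)/(z - 6)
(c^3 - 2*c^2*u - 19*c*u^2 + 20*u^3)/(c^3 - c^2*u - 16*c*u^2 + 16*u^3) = (-c + 5*u)/(-c + 4*u)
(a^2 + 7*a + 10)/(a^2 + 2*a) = (a + 5)/a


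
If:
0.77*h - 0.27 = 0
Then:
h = 0.35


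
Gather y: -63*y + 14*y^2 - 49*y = 14*y^2 - 112*y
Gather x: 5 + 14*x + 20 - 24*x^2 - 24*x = -24*x^2 - 10*x + 25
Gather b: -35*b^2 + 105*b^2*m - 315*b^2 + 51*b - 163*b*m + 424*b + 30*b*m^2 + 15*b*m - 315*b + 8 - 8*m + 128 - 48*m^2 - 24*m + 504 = b^2*(105*m - 350) + b*(30*m^2 - 148*m + 160) - 48*m^2 - 32*m + 640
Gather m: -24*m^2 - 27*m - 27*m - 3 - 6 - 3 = -24*m^2 - 54*m - 12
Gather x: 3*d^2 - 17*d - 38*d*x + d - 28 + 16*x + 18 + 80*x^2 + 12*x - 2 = 3*d^2 - 16*d + 80*x^2 + x*(28 - 38*d) - 12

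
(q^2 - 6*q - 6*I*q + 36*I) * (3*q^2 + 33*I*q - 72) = 3*q^4 - 18*q^3 + 15*I*q^3 + 126*q^2 - 90*I*q^2 - 756*q + 432*I*q - 2592*I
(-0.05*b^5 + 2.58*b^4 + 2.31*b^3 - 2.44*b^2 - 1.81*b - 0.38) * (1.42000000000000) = -0.071*b^5 + 3.6636*b^4 + 3.2802*b^3 - 3.4648*b^2 - 2.5702*b - 0.5396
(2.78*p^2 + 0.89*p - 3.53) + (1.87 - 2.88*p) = 2.78*p^2 - 1.99*p - 1.66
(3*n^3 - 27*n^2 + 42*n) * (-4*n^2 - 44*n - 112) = -12*n^5 - 24*n^4 + 684*n^3 + 1176*n^2 - 4704*n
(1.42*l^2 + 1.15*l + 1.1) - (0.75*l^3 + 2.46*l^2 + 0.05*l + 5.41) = -0.75*l^3 - 1.04*l^2 + 1.1*l - 4.31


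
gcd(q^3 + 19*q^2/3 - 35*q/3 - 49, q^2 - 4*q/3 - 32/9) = 1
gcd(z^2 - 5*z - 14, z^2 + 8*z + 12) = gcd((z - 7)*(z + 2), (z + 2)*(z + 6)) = z + 2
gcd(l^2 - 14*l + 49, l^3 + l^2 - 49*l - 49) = l - 7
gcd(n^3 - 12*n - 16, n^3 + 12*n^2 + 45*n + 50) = n + 2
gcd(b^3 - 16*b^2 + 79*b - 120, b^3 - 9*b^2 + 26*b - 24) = b - 3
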